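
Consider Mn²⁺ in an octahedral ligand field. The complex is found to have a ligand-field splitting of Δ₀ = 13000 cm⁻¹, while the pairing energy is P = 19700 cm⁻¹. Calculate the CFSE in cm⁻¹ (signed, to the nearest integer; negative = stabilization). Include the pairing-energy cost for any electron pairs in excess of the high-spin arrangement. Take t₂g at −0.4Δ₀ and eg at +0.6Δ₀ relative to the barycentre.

0

Mn is in group 7, so Mn²⁺ is d⁵ (7 − 2 = 5).
Here Δ₀ < P (13000 < 19700), so the high-spin state is favoured.
That gives t₂g³ eg².
Orbital CFSE = 0.0Δ₀ = 0.0 × 13000 = 0 cm⁻¹.
High-spin has no excess pairs, so no pairing correction applies.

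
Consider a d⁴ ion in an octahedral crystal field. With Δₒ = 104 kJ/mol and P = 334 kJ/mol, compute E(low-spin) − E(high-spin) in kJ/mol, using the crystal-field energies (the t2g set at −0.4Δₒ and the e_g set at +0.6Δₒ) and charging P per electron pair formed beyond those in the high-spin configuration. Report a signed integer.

230

High-spin: t2g^3 e_g^1, CFSE = -0.6Δₒ = -62 kJ/mol.
Low-spin: t2g^4 e_g^0, orbital CFSE = -1.6Δₒ = -166 kJ/mol; plus 1 excess pair × P = +334 kJ/mol; total 168 kJ/mol.
Thus E(LS) − E(HS) = 230 kJ/mol.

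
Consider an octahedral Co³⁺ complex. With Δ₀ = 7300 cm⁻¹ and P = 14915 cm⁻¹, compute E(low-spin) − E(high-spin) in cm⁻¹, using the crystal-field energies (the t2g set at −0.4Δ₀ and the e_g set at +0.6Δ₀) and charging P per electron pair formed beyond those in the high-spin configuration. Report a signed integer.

Co sits in group 9; removing 3 electrons leaves Co³⁺ with 9 − 3 = 6 d electrons.
High-spin: t2g^4 e_g^2, CFSE = -0.4Δ₀ = -2920 cm⁻¹.
For low-spin the configuration is t2g^6 e_g^0: orbital energy -2.4 × 7300 = -17520 cm⁻¹, and 2 additional pairs relative to high-spin add 29830 cm⁻¹, giving 12310 cm⁻¹.
E(LS) − E(HS) = 12310 − (-2920) = 15230 cm⁻¹.

15230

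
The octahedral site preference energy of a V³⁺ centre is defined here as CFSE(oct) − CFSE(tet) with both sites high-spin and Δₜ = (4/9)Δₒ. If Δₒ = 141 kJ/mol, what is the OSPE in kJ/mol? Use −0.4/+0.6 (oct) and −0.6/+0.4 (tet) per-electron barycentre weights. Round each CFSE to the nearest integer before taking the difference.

-38

Group 5 minus oxidation state +3 gives a d² configuration for V³⁺.
In an octahedral site d² (HS) is t₂g² eg⁰, giving CFSE(oct) = -0.8Δₒ = -113 kJ/mol.
Tetrahedral e² t₂⁰ gives -1.2Δₜ = -1.2 × (4/9) × 141 = -75 kJ/mol.
OSPE = -113 − (-75) = -38 kJ/mol.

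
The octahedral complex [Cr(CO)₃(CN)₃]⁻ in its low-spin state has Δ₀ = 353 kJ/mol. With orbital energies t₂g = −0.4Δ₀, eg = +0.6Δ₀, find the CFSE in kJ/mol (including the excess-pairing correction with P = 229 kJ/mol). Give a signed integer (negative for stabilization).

-336

Ligand charges: 3×(+0) from CO and 3×(-1) from CN⁻ sum to -3; with overall charge -1, Cr is +2.
Cr²⁺: group 6, so d-count = 6 − 2 = 4.
Electron filling gives t₂g⁴ eg⁰.
Orbital CFSE = 4(-0.4) + 0(0.6) = -1.6Δ₀ = -1.6 × 353 = -565 kJ/mol.
High-spin d⁴ would be t₂g³ eg¹ with 0 pairs; low-spin has 1, so 1 excess pair costs +1P = +229 kJ/mol.
Net CFSE = -565 + 229 = -336 kJ/mol.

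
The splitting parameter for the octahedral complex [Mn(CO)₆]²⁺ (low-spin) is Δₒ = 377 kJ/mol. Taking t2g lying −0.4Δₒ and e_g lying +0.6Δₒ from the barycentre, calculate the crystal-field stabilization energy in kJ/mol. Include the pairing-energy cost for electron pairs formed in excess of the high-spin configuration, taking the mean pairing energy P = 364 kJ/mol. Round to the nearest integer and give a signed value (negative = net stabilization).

-26

CO is neutral, so the +2 overall charge sits on Mn: oxidation state +2.
Group 7 minus oxidation state +2 gives a d⁵ configuration for Mn²⁺.
The d⁵ electrons fill as t2g^5 e_g^0.
CFSE(orbital) = 5×(-0.4Δₒ) + 0×(0.6Δₒ) = -2.0Δₒ; with Δₒ = 377 kJ/mol that is -754 kJ/mol.
Relative to high-spin t2g^3 e_g^2 (0 paired), the low-spin configuration has 2 additional pairs, contributing +2 × 364 = +728 kJ/mol.
Net CFSE = -754 + 728 = -26 kJ/mol.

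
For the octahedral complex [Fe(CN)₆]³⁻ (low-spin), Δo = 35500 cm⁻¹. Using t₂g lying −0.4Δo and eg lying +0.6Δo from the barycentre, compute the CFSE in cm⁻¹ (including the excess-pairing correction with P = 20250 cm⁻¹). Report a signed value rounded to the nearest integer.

-30500

Each CN⁻ contributes -1; 6 × (-1) = -6. With overall charge -3, Fe is in the +3 oxidation state.
Fe is in group 8, so Fe³⁺ is d⁵ (8 − 3 = 5).
The d⁵ electrons fill as t₂g⁵ eg⁰.
Orbital CFSE = 5(-0.4) + 0(0.6) = -2.0Δo = -2.0 × 35500 = -71000 cm⁻¹.
Relative to high-spin t₂g³ eg² (0 paired), the low-spin configuration has 2 additional pairs, contributing +2 × 20250 = +40500 cm⁻¹.
Net CFSE = -71000 + 40500 = -30500 cm⁻¹.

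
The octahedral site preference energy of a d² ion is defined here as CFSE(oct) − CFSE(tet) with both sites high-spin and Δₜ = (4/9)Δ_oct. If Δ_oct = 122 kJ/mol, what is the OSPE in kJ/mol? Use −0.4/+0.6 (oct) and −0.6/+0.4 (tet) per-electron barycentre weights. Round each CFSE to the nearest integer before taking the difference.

-33

In an octahedral site d² (HS) is t2g^2 e_g^0, giving CFSE(oct) = -0.8Δ_oct = -98 kJ/mol.
Tetrahedral e^2 t2^0 gives -1.2Δₜ = -1.2 × (4/9) × 122 = -65 kJ/mol.
Subtracting, OSPE = -98 − (-65) = -33 kJ/mol.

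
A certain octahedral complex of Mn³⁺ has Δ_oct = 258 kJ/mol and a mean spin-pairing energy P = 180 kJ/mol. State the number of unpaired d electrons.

Mn is in group 7, so Mn³⁺ is d⁴ (7 − 3 = 4).
Δ_oct > P, so pairing is preferred: the ground state is low-spin.
That gives t2g^4 e_g^0.
Unpaired electrons: 2.

2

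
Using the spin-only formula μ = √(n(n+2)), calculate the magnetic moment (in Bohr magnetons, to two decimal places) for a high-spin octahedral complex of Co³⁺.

4.90 Bohr magnetons

Group 9 minus oxidation state +3 gives a d⁶ configuration for Co³⁺.
Configuration: t2g^4 e_g^2 → 4 unpaired electrons.
μ(spin-only) = √[4(4+2)] = √24 ≈ 4.90 Bohr magnetons.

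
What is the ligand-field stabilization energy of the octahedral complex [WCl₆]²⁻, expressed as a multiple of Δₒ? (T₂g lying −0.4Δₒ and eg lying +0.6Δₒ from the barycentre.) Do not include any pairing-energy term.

Each Cl⁻ contributes -1; 6 × (-1) = -6. With overall charge -2, W is in the +4 oxidation state.
Group 6 minus oxidation state +4 gives a d² configuration for W⁴⁺.
Configuration: t₂g² eg⁰.
CFSE = 2(-0.4Δₒ) + 0(0.6Δₒ) = -0.8Δₒ + 0.0Δₒ = -0.8Δₒ.

-0.8 Δₒ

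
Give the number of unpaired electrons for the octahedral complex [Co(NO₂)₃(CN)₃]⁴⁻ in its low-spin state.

Ligand charges: 3×(-1) from NO₂⁻ and 3×(-1) from CN⁻ sum to -6; with overall charge -4, Co is +2.
Co is in group 9, so Co²⁺ is d⁷ (9 − 2 = 7).
Configuration: t₂g⁶ eg¹, giving 1 unpaired electron.

1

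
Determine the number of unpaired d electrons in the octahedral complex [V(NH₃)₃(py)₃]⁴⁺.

1

Ligand charges: 3×(+0) from NH₃ and 3×(+0) from py sum to +0; with overall charge +4, V is +4.
V is in group 5, so V⁴⁺ is d¹ (5 − 4 = 1).
Configuration: t₂g¹ eg⁰, giving 1 unpaired electron.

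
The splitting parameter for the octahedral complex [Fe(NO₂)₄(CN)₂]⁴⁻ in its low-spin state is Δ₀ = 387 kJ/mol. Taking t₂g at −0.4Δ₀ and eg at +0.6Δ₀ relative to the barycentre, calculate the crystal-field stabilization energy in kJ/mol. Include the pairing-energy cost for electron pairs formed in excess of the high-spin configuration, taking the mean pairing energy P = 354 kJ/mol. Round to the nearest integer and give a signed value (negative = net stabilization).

-221

Ligand charges: 4×(-1) from NO₂⁻ and 2×(-1) from CN⁻ sum to -6; with overall charge -4, Fe is +2.
Group 8 minus oxidation state +2 gives a d⁶ configuration for Fe²⁺.
The d⁶ electrons fill as t₂g⁶ eg⁰.
CFSE(orbital) = 6×(-0.4Δ₀) + 0×(0.6Δ₀) = -2.4Δ₀; with Δ₀ = 387 kJ/mol that is -929 kJ/mol.
Relative to high-spin t₂g⁴ eg² (1 paired), the low-spin configuration has 2 additional pairs, contributing +2 × 354 = +708 kJ/mol.
Net CFSE = -929 + 708 = -221 kJ/mol.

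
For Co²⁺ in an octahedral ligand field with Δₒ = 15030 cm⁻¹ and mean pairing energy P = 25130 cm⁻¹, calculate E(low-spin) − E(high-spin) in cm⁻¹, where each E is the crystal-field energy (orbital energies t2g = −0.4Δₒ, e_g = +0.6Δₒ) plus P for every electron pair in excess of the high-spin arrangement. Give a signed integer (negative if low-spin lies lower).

Group 9 minus oxidation state +2 gives a d⁷ configuration for Co²⁺.
High-spin d⁷ fills as t2g^5 e_g^2 with CFSE 5(−0.4) + 2(+0.6) = -0.8Δₒ = -12024 cm⁻¹.
Low-spin: t2g^6 e_g^1, orbital CFSE = -1.8Δₒ = -27054 cm⁻¹; plus 1 excess pair × P = +25130 cm⁻¹; total -1924 cm⁻¹.
Thus E(LS) − E(HS) = 10100 cm⁻¹.

10100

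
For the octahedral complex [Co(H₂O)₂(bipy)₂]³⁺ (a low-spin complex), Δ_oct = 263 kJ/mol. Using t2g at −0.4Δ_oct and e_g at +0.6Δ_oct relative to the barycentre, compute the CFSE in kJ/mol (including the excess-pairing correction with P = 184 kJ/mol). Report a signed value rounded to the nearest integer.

Ligand charges: 2×(+0) from H₂O and 2×(+0) from bipy sum to +0; with overall charge +3, Co is +3.
Co is in group 9, so Co³⁺ is d⁶ (9 − 3 = 6).
The d⁶ electrons fill as t2g^6 e_g^0.
CFSE(orbital) = 6×(-0.4Δ_oct) + 0×(0.6Δ_oct) = -2.4Δ_oct; with Δ_oct = 263 kJ/mol that is -631 kJ/mol.
Pairing penalty: 3 pairs vs 1 in the high-spin reference → 2 extra × P = 368 kJ/mol.
Net CFSE = -631 + 368 = -263 kJ/mol.

-263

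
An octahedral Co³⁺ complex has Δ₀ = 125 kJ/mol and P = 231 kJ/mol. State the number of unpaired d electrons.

4

Co³⁺: group 9, so d-count = 9 − 3 = 6.
Δ₀ < P, so pairing is avoided: the ground state is high-spin.
That gives t₂g⁴ eg².
Unpaired electrons: 4.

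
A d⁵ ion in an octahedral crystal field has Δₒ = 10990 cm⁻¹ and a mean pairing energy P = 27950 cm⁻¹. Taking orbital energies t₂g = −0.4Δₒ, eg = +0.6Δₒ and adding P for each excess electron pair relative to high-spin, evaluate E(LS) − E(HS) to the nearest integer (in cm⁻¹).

High-spin: t₂g³ eg², CFSE = 0.0Δₒ = 0 cm⁻¹.
Low-spin t₂g⁵ eg⁰ gives -2.0Δₒ = -21980 cm⁻¹, but forming 2 extra pairs costs 2P = 55900 cm⁻¹, so E(LS) = -21980 + 55900 = 33920 cm⁻¹.
E(LS) − E(HS) = 33920 − (0) = 33920 cm⁻¹.

33920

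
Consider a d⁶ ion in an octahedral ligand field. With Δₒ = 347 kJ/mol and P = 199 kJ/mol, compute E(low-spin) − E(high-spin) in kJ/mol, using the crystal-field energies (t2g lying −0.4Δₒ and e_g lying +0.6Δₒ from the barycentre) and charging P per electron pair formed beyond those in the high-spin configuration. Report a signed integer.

High-spin: t2g^4 e_g^2, CFSE = -0.4Δₒ = -139 kJ/mol.
Low-spin: t2g^6 e_g^0, orbital CFSE = -2.4Δₒ = -833 kJ/mol; plus 2 excess pairs × P = +398 kJ/mol; total -435 kJ/mol.
The difference is -435 − (-139) = -296 kJ/mol, so low-spin lies lower.

-296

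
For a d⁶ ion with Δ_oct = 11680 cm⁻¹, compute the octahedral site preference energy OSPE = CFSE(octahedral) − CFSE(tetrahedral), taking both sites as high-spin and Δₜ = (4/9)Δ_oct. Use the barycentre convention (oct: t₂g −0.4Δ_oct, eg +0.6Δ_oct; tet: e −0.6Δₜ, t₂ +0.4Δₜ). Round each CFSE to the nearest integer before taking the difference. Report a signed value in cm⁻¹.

In an octahedral site d⁶ (HS) is t₂g⁴ eg², giving CFSE(oct) = -0.4Δ_oct = -4672 cm⁻¹.
Tetrahedral: e³ t₂³, CFSE = 3(−0.6) + 3(+0.4) = -0.6Δₜ = -0.6 × (4/9) × 11680 = -3115 cm⁻¹.
OSPE = -4672 − (-3115) = -1557 cm⁻¹.

-1557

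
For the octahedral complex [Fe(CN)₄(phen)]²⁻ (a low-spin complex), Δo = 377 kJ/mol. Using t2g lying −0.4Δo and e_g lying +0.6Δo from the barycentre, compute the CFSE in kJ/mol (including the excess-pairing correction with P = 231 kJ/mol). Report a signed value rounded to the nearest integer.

Ligand charges: 4×(-1) from CN⁻ and 1×(+0) from phen sum to -4; with overall charge -2, Fe is +2.
Fe sits in group 8; removing 2 electrons leaves Fe²⁺ with 8 − 2 = 6 d electrons.
Electron filling gives t2g^6 e_g^0.
Orbital CFSE = 6(-0.4) + 0(0.6) = -2.4Δo = -2.4 × 377 = -905 kJ/mol.
Relative to high-spin t2g^4 e_g^2 (1 paired), the low-spin configuration has 2 additional pairs, contributing +2 × 231 = +462 kJ/mol.
Net CFSE = -905 + 462 = -443 kJ/mol.

-443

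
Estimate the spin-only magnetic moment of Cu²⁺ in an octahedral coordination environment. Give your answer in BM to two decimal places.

Group 11 minus oxidation state +2 gives a d⁹ configuration for Cu²⁺.
For octahedral d⁹ the high- and low-spin configurations coincide.
Configuration: t2g^6 e_g^3 → 1 unpaired electron.
μ(spin-only) = √[1(1+2)] = √3 ≈ 1.73 BM.

1.73 BM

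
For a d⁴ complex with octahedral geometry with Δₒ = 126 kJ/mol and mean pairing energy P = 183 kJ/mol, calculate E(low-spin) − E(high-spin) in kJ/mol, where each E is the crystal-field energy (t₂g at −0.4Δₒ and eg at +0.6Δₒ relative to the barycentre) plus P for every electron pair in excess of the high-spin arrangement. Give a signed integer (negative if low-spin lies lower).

57

In the high-spin limit (t₂g³ eg¹) the orbital term is -0.6Δₒ = -76 kJ/mol, with no excess pairing.
Low-spin t₂g⁴ eg⁰ gives -1.6Δₒ = -202 kJ/mol, but forming 1 extra pair costs 1P = 183 kJ/mol, so E(LS) = -202 + 183 = -19 kJ/mol.
E(LS) − E(HS) = -19 − (-76) = 57 kJ/mol.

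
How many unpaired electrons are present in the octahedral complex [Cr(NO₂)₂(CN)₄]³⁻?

Ligand charges: 2×(-1) from NO₂⁻ and 4×(-1) from CN⁻ sum to -6; with overall charge -3, Cr is +3.
Cr is in group 6, so Cr³⁺ is d³ (6 − 3 = 3).
Configuration: t₂g³ eg⁰, giving 3 unpaired electrons.

3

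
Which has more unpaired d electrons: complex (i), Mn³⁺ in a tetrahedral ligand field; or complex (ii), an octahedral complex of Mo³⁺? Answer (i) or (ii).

(i): Mn sits in group 7; removing 3 electrons leaves Mn³⁺ with 7 − 3 = 4 d electrons; Tetrahedral fields are weak (Δₜ ≈ 4/9 Δₒ), so electrons fill high-spin; e^2 t2^2 → 4 unpaired.
(ii): Mo sits in group 6; removing 3 electrons leaves Mo³⁺ with 6 − 3 = 3 d electrons; t₂g³ eg⁰ → 3 unpaired.
So (i) has more unpaired electrons.

(i)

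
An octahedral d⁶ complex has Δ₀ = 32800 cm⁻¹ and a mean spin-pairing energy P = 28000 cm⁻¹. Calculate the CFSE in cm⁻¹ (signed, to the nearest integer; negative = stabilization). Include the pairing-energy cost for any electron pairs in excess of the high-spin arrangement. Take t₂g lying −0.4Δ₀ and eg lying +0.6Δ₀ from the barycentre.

-22720

Δ₀ > P, so pairing is preferred: the ground state is low-spin.
That gives t₂g⁶ eg⁰.
Orbital CFSE = -2.4Δ₀ = -2.4 × 32800 = -78720 cm⁻¹.
Excess pairs vs high-spin: 3 − 1 = 2; pairing cost = +56000 cm⁻¹.
Net CFSE = -78720 + 56000 = -22720 cm⁻¹.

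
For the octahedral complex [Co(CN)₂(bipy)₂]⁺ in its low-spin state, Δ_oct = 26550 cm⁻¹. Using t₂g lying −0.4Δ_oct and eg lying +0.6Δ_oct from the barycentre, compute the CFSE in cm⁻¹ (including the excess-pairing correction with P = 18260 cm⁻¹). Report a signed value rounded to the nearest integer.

-27200

Ligand charges: 2×(-1) from CN⁻ and 2×(+0) from bipy sum to -2; with overall charge +1, Co is +3.
Co sits in group 9; removing 3 electrons leaves Co³⁺ with 9 − 3 = 6 d electrons.
Electron filling gives t₂g⁶ eg⁰.
CFSE(orbital) = 6×(-0.4Δ_oct) + 0×(0.6Δ_oct) = -2.4Δ_oct; with Δ_oct = 26550 cm⁻¹ that is -63720 cm⁻¹.
High-spin d⁶ would be t₂g⁴ eg² with 1 pair; low-spin has 3, so 2 excess pairs cost +2P = +36520 cm⁻¹.
Net CFSE = -63720 + 36520 = -27200 cm⁻¹.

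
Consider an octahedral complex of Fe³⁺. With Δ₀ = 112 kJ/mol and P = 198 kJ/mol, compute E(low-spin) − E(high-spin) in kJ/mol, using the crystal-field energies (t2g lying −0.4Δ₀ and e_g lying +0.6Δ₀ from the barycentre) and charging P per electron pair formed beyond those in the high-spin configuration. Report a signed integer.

Group 8 minus oxidation state +3 gives a d⁵ configuration for Fe³⁺.
In the high-spin limit (t2g^3 e_g^2) the orbital term is 0.0Δ₀ = 0 kJ/mol, with no excess pairing.
Low-spin: t2g^5 e_g^0, orbital CFSE = -2.0Δ₀ = -224 kJ/mol; plus 2 excess pairs × P = +396 kJ/mol; total 172 kJ/mol.
E(LS) − E(HS) = 172 − (0) = 172 kJ/mol.

172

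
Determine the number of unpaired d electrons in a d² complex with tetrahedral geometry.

Tetrahedral fields are weak (Δₜ ≈ 4/9 Δₒ), so electrons fill high-spin.
Configuration: e² t₂⁰, giving 2 unpaired electrons.

2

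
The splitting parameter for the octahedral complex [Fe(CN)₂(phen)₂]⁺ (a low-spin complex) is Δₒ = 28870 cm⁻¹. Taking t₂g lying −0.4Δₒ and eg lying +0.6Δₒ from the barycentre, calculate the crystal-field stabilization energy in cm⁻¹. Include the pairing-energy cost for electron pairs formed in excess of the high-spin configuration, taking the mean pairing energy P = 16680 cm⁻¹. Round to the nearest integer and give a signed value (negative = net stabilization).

Ligand charges: 2×(-1) from CN⁻ and 2×(+0) from phen sum to -2; with overall charge +1, Fe is +3.
Group 8 minus oxidation state +3 gives a d⁵ configuration for Fe³⁺.
Electron filling gives t₂g⁵ eg⁰.
The orbital stabilization is -2.0Δₒ = -2.0 × 28870 = -57740 cm⁻¹.
High-spin d⁵ would be t₂g³ eg² with 0 pairs; low-spin has 2, so 2 excess pairs cost +2P = +33360 cm⁻¹.
Net CFSE = -57740 + 33360 = -24380 cm⁻¹.

-24380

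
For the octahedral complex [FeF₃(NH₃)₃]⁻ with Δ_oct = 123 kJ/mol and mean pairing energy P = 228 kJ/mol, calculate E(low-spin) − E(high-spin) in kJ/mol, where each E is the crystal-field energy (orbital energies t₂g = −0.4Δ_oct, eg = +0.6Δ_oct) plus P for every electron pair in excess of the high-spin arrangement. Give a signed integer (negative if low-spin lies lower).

210

Ligand charges: 3×(-1) from F⁻ and 3×(+0) from NH₃ sum to -3; with overall charge -1, Fe is +2.
Fe is in group 8, so Fe²⁺ is d⁶ (8 − 2 = 6).
In the high-spin limit (t₂g⁴ eg²) the orbital term is -0.4Δ_oct = -49 kJ/mol, with no excess pairing.
Low-spin: t₂g⁶ eg⁰, orbital CFSE = -2.4Δ_oct = -295 kJ/mol; plus 2 excess pairs × P = +456 kJ/mol; total 161 kJ/mol.
Thus E(LS) − E(HS) = 210 kJ/mol.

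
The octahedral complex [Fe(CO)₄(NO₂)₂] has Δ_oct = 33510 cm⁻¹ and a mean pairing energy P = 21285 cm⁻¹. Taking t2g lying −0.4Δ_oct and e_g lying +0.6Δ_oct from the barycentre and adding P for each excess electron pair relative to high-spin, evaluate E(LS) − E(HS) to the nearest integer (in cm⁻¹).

-24450

Ligand charges: 4×(+0) from CO and 2×(-1) from NO₂⁻ sum to -2; with overall charge +0, Fe is +2.
Group 8 minus oxidation state +2 gives a d⁶ configuration for Fe²⁺.
High-spin d⁶ fills as t2g^4 e_g^2 with CFSE 4(−0.4) + 2(+0.6) = -0.4Δ_oct = -13404 cm⁻¹.
For low-spin the configuration is t2g^6 e_g^0: orbital energy -2.4 × 33510 = -80424 cm⁻¹, and 2 additional pairs relative to high-spin add 42570 cm⁻¹, giving -37854 cm⁻¹.
E(LS) − E(HS) = -37854 − (-13404) = -24450 cm⁻¹.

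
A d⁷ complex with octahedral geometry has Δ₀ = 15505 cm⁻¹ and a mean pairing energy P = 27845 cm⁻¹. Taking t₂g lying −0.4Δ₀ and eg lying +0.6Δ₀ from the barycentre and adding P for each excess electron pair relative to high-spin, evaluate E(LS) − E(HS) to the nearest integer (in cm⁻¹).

12340

High-spin: t₂g⁵ eg², CFSE = -0.8Δ₀ = -12404 cm⁻¹.
Low-spin: t₂g⁶ eg¹, orbital CFSE = -1.8Δ₀ = -27909 cm⁻¹; plus 1 excess pair × P = +27845 cm⁻¹; total -64 cm⁻¹.
The difference is -64 − (-12404) = 12340 cm⁻¹, so high-spin lies lower.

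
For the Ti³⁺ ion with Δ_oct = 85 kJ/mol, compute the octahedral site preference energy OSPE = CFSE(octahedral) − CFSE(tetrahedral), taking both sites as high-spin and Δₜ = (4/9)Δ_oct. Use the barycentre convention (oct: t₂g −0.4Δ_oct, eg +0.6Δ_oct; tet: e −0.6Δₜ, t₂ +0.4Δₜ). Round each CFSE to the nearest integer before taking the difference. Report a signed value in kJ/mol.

-11

Ti is in group 4, so Ti³⁺ is d¹ (4 − 3 = 1).
Octahedral high-spin t₂g¹ eg⁰: CFSE = -0.4 × 85 = -34 kJ/mol.
Tetrahedral e¹ t₂⁰ gives -0.6Δₜ = -0.6 × (4/9) × 85 = -23 kJ/mol.
Subtracting, OSPE = -34 − (-23) = -11 kJ/mol.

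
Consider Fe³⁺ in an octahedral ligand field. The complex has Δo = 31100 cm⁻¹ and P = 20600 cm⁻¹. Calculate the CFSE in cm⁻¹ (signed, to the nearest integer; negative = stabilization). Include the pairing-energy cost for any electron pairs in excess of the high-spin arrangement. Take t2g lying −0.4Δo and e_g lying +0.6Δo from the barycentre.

-21000

Fe sits in group 8; removing 3 electrons leaves Fe³⁺ with 8 − 3 = 5 d electrons.
With Δo > P the complex is low-spin.
Configuration: t2g^5 e_g^0.
Orbital CFSE = -2.0Δo = -2.0 × 31100 = -62200 cm⁻¹.
Excess pairs vs high-spin: 2 − 0 = 2; pairing cost = +41200 cm⁻¹.
Net CFSE = -62200 + 41200 = -21000 cm⁻¹.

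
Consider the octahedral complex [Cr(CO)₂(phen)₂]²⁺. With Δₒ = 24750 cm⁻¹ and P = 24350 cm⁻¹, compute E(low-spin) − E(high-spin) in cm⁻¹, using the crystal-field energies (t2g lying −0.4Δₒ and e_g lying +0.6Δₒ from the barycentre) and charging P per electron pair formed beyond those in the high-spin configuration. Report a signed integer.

Ligand charges: 2×(+0) from CO and 2×(+0) from phen sum to +0; with overall charge +2, Cr is +2.
Cr sits in group 6; removing 2 electrons leaves Cr²⁺ with 6 − 2 = 4 d electrons.
High-spin: t2g^3 e_g^1, CFSE = -0.6Δₒ = -14850 cm⁻¹.
Low-spin t2g^4 e_g^0 gives -1.6Δₒ = -39600 cm⁻¹, but forming 1 extra pair costs 1P = 24350 cm⁻¹, so E(LS) = -39600 + 24350 = -15250 cm⁻¹.
E(LS) − E(HS) = -15250 − (-14850) = -400 cm⁻¹.

-400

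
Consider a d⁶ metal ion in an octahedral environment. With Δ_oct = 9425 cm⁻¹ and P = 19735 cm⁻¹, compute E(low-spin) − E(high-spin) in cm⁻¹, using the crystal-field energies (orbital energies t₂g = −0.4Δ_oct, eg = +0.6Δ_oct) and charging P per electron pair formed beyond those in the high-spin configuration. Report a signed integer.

In the high-spin limit (t₂g⁴ eg²) the orbital term is -0.4Δ_oct = -3770 cm⁻¹, with no excess pairing.
Low-spin t₂g⁶ eg⁰ gives -2.4Δ_oct = -22620 cm⁻¹, but forming 2 extra pairs costs 2P = 39470 cm⁻¹, so E(LS) = -22620 + 39470 = 16850 cm⁻¹.
Thus E(LS) − E(HS) = 20620 cm⁻¹.

20620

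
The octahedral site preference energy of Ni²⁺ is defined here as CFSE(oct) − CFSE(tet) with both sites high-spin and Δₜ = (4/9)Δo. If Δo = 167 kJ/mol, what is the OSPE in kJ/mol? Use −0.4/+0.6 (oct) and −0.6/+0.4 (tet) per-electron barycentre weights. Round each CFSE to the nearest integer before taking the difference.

Group 10 minus oxidation state +2 gives a d⁸ configuration for Ni²⁺.
Octahedral high-spin t2g^6 e_g^2: CFSE = -1.2 × 167 = -200 kJ/mol.
Tetrahedral: e^4 t2^4, CFSE = 4(−0.6) + 4(+0.4) = -0.8Δₜ = -0.8 × (4/9) × 167 = -59 kJ/mol.
Subtracting, OSPE = -200 − (-59) = -141 kJ/mol.

-141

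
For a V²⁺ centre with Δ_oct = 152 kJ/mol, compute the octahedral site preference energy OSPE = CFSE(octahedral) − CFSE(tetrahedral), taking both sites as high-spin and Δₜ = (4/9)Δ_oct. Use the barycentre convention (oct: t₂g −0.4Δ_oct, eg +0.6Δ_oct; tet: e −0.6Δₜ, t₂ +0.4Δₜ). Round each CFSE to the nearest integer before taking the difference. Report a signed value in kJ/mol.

-128

V is in group 5, so V²⁺ is d³ (5 − 2 = 3).
Octahedral high-spin t₂g³ eg⁰: CFSE = -1.2 × 152 = -182 kJ/mol.
In a tetrahedral site the filling is e² t₂¹: CFSE(tet) = -0.8Δₜ = -0.8 × (4/9)(152) = -54 kJ/mol.
OSPE = -182 − (-54) = -128 kJ/mol.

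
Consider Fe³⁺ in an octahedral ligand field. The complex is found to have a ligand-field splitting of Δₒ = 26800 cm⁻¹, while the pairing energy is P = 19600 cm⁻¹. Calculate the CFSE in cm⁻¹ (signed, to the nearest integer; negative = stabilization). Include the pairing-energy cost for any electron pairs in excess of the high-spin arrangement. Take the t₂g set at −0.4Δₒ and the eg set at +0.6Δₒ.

Fe³⁺: group 8, so d-count = 8 − 3 = 5.
Δₒ > P, so pairing is preferred: the ground state is low-spin.
That gives t₂g⁵ eg⁰.
Orbital CFSE = -2.0Δₒ = -2.0 × 26800 = -53600 cm⁻¹.
Excess pairs vs high-spin: 2 − 0 = 2; pairing cost = +39200 cm⁻¹.
Net CFSE = -53600 + 39200 = -14400 cm⁻¹.

-14400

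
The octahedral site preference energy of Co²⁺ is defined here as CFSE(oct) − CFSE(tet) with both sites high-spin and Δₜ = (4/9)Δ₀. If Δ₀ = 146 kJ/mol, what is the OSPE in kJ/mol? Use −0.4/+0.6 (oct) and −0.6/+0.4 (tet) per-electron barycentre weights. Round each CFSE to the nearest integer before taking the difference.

Co sits in group 9; removing 2 electrons leaves Co²⁺ with 9 − 2 = 7 d electrons.
In an octahedral site d⁷ (HS) is t₂g⁵ eg², giving CFSE(oct) = -0.8Δ₀ = -117 kJ/mol.
In a tetrahedral site the filling is e⁴ t₂³: CFSE(tet) = -1.2Δₜ = -1.2 × (4/9)(146) = -78 kJ/mol.
OSPE = CFSE(oct) − CFSE(tet) = -117 − (-78) = -39 kJ/mol.

-39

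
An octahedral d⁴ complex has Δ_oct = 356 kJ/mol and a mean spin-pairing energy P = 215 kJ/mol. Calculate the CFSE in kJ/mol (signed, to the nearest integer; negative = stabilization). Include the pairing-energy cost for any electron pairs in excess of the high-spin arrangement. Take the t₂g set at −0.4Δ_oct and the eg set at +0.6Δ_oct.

With Δ_oct > P the complex is low-spin.
That gives t₂g⁴ eg⁰.
Orbital CFSE = -1.6Δ_oct = -1.6 × 356 = -570 kJ/mol.
Excess pairs vs high-spin: 1 − 0 = 1; pairing cost = +215 kJ/mol.
Net CFSE = -570 + 215 = -355 kJ/mol.

-355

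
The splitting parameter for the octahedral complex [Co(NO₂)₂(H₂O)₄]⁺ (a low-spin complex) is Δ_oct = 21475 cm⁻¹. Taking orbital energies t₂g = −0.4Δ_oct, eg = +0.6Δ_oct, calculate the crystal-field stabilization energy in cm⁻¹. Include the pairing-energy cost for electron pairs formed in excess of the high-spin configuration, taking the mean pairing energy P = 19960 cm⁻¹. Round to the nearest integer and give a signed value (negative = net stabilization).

Ligand charges: 2×(-1) from NO₂⁻ and 4×(+0) from H₂O sum to -2; with overall charge +1, Co is +3.
Co is in group 9, so Co³⁺ is d⁶ (9 − 3 = 6).
The d⁶ electrons fill as t₂g⁶ eg⁰.
Orbital CFSE = 6(-0.4) + 0(0.6) = -2.4Δ_oct = -2.4 × 21475 = -51540 cm⁻¹.
High-spin d⁶ would be t₂g⁴ eg² with 1 pair; low-spin has 3, so 2 excess pairs cost +2P = +39920 cm⁻¹.
Combining: -51540 + 39920 = -11620 cm⁻¹.

-11620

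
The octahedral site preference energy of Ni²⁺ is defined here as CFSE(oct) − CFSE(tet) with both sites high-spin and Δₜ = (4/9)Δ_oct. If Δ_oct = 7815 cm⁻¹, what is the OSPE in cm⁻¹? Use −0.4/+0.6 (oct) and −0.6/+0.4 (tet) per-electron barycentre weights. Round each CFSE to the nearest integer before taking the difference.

-6599

Ni sits in group 10; removing 2 electrons leaves Ni²⁺ with 10 − 2 = 8 d electrons.
Octahedral high-spin t₂g⁶ eg²: CFSE = -1.2 × 7815 = -9378 cm⁻¹.
Tetrahedral: e⁴ t₂⁴, CFSE = 4(−0.6) + 4(+0.4) = -0.8Δₜ = -0.8 × (4/9) × 7815 = -2779 cm⁻¹.
Subtracting, OSPE = -9378 − (-2779) = -6599 cm⁻¹.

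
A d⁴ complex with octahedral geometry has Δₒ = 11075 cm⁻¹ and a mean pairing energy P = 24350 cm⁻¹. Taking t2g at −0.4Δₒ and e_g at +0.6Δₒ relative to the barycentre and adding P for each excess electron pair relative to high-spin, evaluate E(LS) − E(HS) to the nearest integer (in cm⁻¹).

High-spin: t2g^3 e_g^1, CFSE = -0.6Δₒ = -6645 cm⁻¹.
Low-spin: t2g^4 e_g^0, orbital CFSE = -1.6Δₒ = -17720 cm⁻¹; plus 1 excess pair × P = +24350 cm⁻¹; total 6630 cm⁻¹.
E(LS) − E(HS) = 6630 − (-6645) = 13275 cm⁻¹.

13275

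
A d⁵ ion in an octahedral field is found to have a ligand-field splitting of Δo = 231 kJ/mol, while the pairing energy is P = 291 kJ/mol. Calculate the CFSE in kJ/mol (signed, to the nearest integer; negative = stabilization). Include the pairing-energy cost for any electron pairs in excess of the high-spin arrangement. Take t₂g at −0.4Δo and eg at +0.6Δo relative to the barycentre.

0

Since Δo = 231 kJ/mol < P = 291 kJ/mol, the complex adopts the high-spin configuration.
Filling d⁵ accordingly: t₂g³ eg².
Orbital CFSE = 0.0Δo = 0.0 × 231 = 0 kJ/mol.
High-spin has no excess pairs, so no pairing correction applies.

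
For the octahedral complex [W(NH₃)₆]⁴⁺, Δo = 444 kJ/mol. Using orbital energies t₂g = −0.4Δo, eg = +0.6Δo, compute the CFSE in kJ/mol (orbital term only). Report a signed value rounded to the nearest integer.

-355

NH₃ is neutral, so the +4 overall charge sits on W: oxidation state +4.
Group 6 minus oxidation state +4 gives a d² configuration for W⁴⁺.
Electron filling gives t₂g² eg⁰.
Orbital CFSE = 2(-0.4) + 0(0.6) = -0.8Δo = -0.8 × 444 = -355 kJ/mol.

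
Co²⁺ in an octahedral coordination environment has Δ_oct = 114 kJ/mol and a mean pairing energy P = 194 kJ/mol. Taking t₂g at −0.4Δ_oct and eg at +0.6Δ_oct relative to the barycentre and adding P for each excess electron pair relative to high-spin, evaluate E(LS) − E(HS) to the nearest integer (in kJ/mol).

Co is in group 9, so Co²⁺ is d⁷ (9 − 2 = 7).
High-spin d⁷ fills as t₂g⁵ eg² with CFSE 5(−0.4) + 2(+0.6) = -0.8Δ_oct = -91 kJ/mol.
Low-spin: t₂g⁶ eg¹, orbital CFSE = -1.8Δ_oct = -205 kJ/mol; plus 1 excess pair × P = +194 kJ/mol; total -11 kJ/mol.
The difference is -11 − (-91) = 80 kJ/mol, so high-spin lies lower.

80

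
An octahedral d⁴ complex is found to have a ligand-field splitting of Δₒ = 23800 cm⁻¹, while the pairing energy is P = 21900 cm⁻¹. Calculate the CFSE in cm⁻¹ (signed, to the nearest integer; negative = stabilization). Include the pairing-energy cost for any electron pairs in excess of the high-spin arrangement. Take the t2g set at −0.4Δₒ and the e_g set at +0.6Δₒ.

Δₒ > P, so pairing is preferred: the ground state is low-spin.
Configuration: t2g^4 e_g^0.
Orbital CFSE = -1.6Δₒ = -1.6 × 23800 = -38080 cm⁻¹.
Excess pairs vs high-spin: 1 − 0 = 1; pairing cost = +21900 cm⁻¹.
Net CFSE = -38080 + 21900 = -16180 cm⁻¹.

-16180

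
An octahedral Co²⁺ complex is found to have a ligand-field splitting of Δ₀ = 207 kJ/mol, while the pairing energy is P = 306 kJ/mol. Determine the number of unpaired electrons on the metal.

3

Co sits in group 9; removing 2 electrons leaves Co²⁺ with 9 − 2 = 7 d electrons.
Since Δ₀ = 207 kJ/mol < P = 306 kJ/mol, the complex adopts the high-spin configuration.
Filling d⁷ accordingly: t₂g⁵ eg².
Unpaired electrons: 3.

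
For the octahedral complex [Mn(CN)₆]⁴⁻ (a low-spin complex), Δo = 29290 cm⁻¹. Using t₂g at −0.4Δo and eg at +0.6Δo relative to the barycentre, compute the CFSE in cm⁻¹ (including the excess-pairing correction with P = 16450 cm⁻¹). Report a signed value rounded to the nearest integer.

Each CN⁻ contributes -1; 6 × (-1) = -6. With overall charge -4, Mn is in the +2 oxidation state.
Mn is in group 7, so Mn²⁺ is d⁵ (7 − 2 = 5).
Configuration: t₂g⁵ eg⁰.
The orbital stabilization is -2.0Δo = -2.0 × 29290 = -58580 cm⁻¹.
Relative to high-spin t₂g³ eg² (0 paired), the low-spin configuration has 2 additional pairs, contributing +2 × 16450 = +32900 cm⁻¹.
Overall CFSE = -58580 + 32900 = -25680 cm⁻¹.

-25680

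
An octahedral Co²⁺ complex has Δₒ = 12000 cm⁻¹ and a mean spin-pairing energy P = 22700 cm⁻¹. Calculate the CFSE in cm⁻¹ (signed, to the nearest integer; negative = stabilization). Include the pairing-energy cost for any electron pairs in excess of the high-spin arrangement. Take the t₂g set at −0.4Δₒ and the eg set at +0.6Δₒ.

-9600

Group 9 minus oxidation state +2 gives a d⁷ configuration for Co²⁺.
Here Δₒ < P (12000 < 22700), so the high-spin state is favoured.
Filling d⁷ accordingly: t₂g⁵ eg².
Orbital CFSE = -0.8Δₒ = -0.8 × 12000 = -9600 cm⁻¹.
High-spin has no excess pairs, so no pairing correction applies.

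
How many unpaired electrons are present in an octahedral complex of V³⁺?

Group 5 minus oxidation state +3 gives a d² configuration for V³⁺.
For octahedral d² the high- and low-spin configurations coincide.
Configuration: t₂g² eg⁰, giving 2 unpaired electrons.

2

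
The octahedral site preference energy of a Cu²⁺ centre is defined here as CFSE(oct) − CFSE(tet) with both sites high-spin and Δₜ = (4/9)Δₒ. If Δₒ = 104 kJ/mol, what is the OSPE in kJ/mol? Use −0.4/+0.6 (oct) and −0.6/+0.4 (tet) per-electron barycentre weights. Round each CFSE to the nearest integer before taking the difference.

-44

Cu sits in group 11; removing 2 electrons leaves Cu²⁺ with 11 − 2 = 9 d electrons.
In an octahedral site d⁹ (HS) is t2g^6 e_g^3, giving CFSE(oct) = -0.6Δₒ = -62 kJ/mol.
Tetrahedral: e^4 t2^5, CFSE = 4(−0.6) + 5(+0.4) = -0.4Δₜ = -0.4 × (4/9) × 104 = -18 kJ/mol.
Subtracting, OSPE = -62 − (-18) = -44 kJ/mol.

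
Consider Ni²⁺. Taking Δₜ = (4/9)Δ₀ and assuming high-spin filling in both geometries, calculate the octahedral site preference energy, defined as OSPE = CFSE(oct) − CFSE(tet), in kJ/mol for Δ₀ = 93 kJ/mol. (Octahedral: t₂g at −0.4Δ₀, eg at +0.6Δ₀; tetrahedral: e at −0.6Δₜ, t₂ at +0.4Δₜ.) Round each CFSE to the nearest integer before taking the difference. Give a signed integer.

Ni²⁺: group 10, so d-count = 10 − 2 = 8.
In an octahedral site d⁸ (HS) is t₂g⁶ eg², giving CFSE(oct) = -1.2Δ₀ = -112 kJ/mol.
Tetrahedral e⁴ t₂⁴ gives -0.8Δₜ = -0.8 × (4/9) × 93 = -33 kJ/mol.
Subtracting, OSPE = -112 − (-33) = -79 kJ/mol.

-79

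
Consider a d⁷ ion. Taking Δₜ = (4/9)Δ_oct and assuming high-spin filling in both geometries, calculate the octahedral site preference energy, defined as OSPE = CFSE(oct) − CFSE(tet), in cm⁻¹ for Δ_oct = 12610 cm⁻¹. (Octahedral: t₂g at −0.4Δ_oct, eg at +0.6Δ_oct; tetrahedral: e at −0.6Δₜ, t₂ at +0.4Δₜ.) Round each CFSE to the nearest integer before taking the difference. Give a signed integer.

Octahedral high-spin t₂g⁵ eg²: CFSE = -0.8 × 12610 = -10088 cm⁻¹.
In a tetrahedral site the filling is e⁴ t₂³: CFSE(tet) = -1.2Δₜ = -1.2 × (4/9)(12610) = -6725 cm⁻¹.
OSPE = -10088 − (-6725) = -3363 cm⁻¹.

-3363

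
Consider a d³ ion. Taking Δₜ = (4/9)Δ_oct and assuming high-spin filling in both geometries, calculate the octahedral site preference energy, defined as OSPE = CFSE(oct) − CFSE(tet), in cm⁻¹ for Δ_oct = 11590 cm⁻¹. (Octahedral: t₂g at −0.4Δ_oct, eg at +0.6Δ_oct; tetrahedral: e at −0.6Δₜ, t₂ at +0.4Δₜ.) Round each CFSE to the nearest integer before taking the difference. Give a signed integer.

-9787

Octahedral high-spin t₂g³ eg⁰: CFSE = -1.2 × 11590 = -13908 cm⁻¹.
Tetrahedral: e² t₂¹, CFSE = 2(−0.6) + 1(+0.4) = -0.8Δₜ = -0.8 × (4/9) × 11590 = -4121 cm⁻¹.
OSPE = CFSE(oct) − CFSE(tet) = -13908 − (-4121) = -9787 cm⁻¹.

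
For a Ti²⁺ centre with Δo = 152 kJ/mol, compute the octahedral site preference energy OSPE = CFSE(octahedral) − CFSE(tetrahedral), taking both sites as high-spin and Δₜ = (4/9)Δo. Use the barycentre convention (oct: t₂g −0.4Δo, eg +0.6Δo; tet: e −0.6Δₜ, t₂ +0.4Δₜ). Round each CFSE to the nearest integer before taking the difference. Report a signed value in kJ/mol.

Ti²⁺: group 4, so d-count = 4 − 2 = 2.
In an octahedral site d² (HS) is t2g^2 e_g^0, giving CFSE(oct) = -0.8Δo = -122 kJ/mol.
Tetrahedral e^2 t2^0 gives -1.2Δₜ = -1.2 × (4/9) × 152 = -81 kJ/mol.
OSPE = CFSE(oct) − CFSE(tet) = -122 − (-81) = -41 kJ/mol.

-41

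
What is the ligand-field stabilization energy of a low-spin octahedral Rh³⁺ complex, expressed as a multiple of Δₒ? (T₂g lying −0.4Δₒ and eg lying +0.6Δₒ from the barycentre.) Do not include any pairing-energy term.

-2.4 Δₒ

Rh sits in group 9; removing 3 electrons leaves Rh³⁺ with 9 − 3 = 6 d electrons.
Configuration: t₂g⁶ eg⁰.
CFSE = 6(-0.4Δₒ) + 0(0.6Δₒ) = -2.4Δₒ + 0.0Δₒ = -2.4Δₒ.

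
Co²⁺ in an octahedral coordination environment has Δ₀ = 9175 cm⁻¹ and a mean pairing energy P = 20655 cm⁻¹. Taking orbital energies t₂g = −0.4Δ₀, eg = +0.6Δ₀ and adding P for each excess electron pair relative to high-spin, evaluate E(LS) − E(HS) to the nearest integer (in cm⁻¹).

Co²⁺: group 9, so d-count = 9 − 2 = 7.
High-spin d⁷ fills as t₂g⁵ eg² with CFSE 5(−0.4) + 2(+0.6) = -0.8Δ₀ = -7340 cm⁻¹.
Low-spin t₂g⁶ eg¹ gives -1.8Δ₀ = -16515 cm⁻¹, but forming 1 extra pair costs 1P = 20655 cm⁻¹, so E(LS) = -16515 + 20655 = 4140 cm⁻¹.
Thus E(LS) − E(HS) = 11480 cm⁻¹.

11480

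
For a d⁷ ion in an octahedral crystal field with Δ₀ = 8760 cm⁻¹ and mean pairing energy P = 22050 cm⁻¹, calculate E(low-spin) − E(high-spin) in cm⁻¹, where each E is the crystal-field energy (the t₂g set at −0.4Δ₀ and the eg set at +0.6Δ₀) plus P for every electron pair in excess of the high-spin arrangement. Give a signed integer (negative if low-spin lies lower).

In the high-spin limit (t₂g⁵ eg²) the orbital term is -0.8Δ₀ = -7008 cm⁻¹, with no excess pairing.
Low-spin: t₂g⁶ eg¹, orbital CFSE = -1.8Δ₀ = -15768 cm⁻¹; plus 1 excess pair × P = +22050 cm⁻¹; total 6282 cm⁻¹.
The difference is 6282 − (-7008) = 13290 cm⁻¹, so high-spin lies lower.

13290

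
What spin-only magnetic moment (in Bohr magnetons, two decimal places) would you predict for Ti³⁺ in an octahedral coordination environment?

1.73 Bohr magnetons

Ti sits in group 4; removing 3 electrons leaves Ti³⁺ with 4 − 3 = 1 d electrons.
Configuration: t₂g¹ eg⁰ → 1 unpaired electron.
μ(spin-only) = √[1(1+2)] = √3 ≈ 1.73 Bohr magnetons.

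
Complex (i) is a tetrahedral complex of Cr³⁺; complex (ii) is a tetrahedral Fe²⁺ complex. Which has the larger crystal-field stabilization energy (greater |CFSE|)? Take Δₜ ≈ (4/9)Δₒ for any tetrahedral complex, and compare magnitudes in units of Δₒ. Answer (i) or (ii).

(i)

(i): Cr sits in group 6; removing 3 electrons leaves Cr³⁺ with 6 − 3 = 3 d electrons; Tetrahedral splitting is small, so the complex is high-spin; e² t₂¹, CFSE = -0.8Δₜ ≈ -0.36Δₒ.
(ii): Fe sits in group 8; removing 2 electrons leaves Fe²⁺ with 8 − 2 = 6 d electrons; With tetrahedral geometry the complex is necessarily high-spin; e^3 t2^3, CFSE = -0.6Δₜ ≈ -0.27Δₒ.
So (i) has the larger |CFSE|.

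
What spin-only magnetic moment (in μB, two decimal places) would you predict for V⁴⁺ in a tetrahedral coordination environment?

1.73 μB

V is in group 5, so V⁴⁺ is d¹ (5 − 4 = 1).
Tetrahedral fields are weak (Δₜ ≈ 4/9 Δₒ), so electrons fill high-spin.
Configuration: e¹ t₂⁰ → 1 unpaired electron.
μ(spin-only) = √[1(1+2)] = √3 ≈ 1.73 μB.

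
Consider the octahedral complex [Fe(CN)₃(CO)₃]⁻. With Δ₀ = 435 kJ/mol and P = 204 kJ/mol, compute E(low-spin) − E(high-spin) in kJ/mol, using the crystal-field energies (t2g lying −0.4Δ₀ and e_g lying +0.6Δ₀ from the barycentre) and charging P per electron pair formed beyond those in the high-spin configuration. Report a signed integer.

Ligand charges: 3×(-1) from CN⁻ and 3×(+0) from CO sum to -3; with overall charge -1, Fe is +2.
Fe is in group 8, so Fe²⁺ is d⁶ (8 − 2 = 6).
High-spin: t2g^4 e_g^2, CFSE = -0.4Δ₀ = -174 kJ/mol.
Low-spin t2g^6 e_g^0 gives -2.4Δ₀ = -1044 kJ/mol, but forming 2 extra pairs costs 2P = 408 kJ/mol, so E(LS) = -1044 + 408 = -636 kJ/mol.
Thus E(LS) − E(HS) = -462 kJ/mol.

-462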